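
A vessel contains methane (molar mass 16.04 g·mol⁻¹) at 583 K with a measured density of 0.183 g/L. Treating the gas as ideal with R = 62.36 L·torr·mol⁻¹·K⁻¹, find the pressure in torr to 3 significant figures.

P ≈ 415 torr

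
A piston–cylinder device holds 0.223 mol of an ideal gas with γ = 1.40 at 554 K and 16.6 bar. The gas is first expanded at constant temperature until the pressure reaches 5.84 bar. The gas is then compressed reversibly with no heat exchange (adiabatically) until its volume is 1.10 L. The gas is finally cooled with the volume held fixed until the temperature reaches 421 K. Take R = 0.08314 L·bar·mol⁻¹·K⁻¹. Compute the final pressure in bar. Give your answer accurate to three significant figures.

From PV = nRT: V₁ = nRT₁/P₁ = 0.6188 L.
Isothermal, so P V is constant: T₂ = T₁; V₂ = V₁·(P₁/P₂) = 1.759 L.
Reversible adiabatic, γ = 1.40: T₃ = T₂·(V₂/V₃)^(γ−1) = 668.4 K; P₃ = P₂·(V₂/V₃)^γ = 11.27 bar.
Isochoric, so P/T is constant: V₄ = V₃; P₄ = P₃·(T₄/T₃) = 7.096 bar.

P₄ ≈ 7.10 bar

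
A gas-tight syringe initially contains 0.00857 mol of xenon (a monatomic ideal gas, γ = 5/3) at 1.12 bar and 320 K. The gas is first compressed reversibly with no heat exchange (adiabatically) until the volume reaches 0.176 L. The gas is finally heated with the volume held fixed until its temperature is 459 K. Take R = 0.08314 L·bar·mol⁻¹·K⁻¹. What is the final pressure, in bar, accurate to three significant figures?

From PV = nRT: V₁ = nRT₁/P₁ = 0.2036 L.
Reversible adiabatic, γ = 5/3: T₂ = T₁·(V₁/V₂)^(γ−1) = 352.6 K; P₂ = P₁·(V₁/V₂)^γ = 1.427 bar.
V constant ⇒ P ∝ T: V₃ = V₂; P₃ = P₂·(T₃/T₂) = 1.858 bar.

P₃ ≈ 1.86 bar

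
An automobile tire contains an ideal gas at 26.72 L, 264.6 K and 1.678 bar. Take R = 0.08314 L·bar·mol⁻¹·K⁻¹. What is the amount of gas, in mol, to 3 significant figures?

n ≈ 2.04 mol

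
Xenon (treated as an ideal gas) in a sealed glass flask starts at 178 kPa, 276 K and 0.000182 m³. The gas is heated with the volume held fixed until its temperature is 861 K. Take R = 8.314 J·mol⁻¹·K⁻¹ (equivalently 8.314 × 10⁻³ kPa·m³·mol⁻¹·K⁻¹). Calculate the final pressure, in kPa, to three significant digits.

Isochoric, so P/T is constant: V₂ = V₁; P₂ = P₁·(T₂/T₁) = 555.3 kPa.

P₂ ≈ 555 kPa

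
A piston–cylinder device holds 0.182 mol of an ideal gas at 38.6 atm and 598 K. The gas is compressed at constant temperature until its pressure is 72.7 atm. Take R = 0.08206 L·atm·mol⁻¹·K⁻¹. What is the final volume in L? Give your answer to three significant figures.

From PV = nRT: V₁ = nRT₁/P₁ = 0.2314 L.
T constant ⇒ Boyle's law P V = const: T₂ = T₁; V₂ = V₁·(P₁/P₂) = 0.1228 L.

V₂ ≈ 0.123 L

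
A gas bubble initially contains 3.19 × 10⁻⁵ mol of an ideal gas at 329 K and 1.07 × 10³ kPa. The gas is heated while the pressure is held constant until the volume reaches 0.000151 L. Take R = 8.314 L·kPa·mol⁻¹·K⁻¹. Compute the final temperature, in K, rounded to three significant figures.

T₂ ≈ 609 K

From PV = nRT: V₁ = nRT₁/P₁ = 8.155e-05 L.
Isobaric, so V/T is constant: P₂ = P₁; T₂ = T₁·(V₂/V₁) = 609.2 K.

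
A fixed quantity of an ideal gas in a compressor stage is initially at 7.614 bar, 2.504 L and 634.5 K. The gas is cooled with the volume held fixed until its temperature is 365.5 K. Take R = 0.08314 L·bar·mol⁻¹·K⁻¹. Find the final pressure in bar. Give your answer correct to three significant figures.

P₂ ≈ 4.39 bar

V constant ⇒ P ∝ T: V₂ = V₁; P₂ = P₁·(T₂/T₁) = 4.386 bar.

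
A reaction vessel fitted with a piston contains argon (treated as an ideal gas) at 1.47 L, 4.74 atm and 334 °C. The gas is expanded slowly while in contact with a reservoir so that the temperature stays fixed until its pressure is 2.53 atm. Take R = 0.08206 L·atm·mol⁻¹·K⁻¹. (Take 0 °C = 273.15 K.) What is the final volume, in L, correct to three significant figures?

Convert: T₁ = 607.1 K.
Isothermal, so P V is constant: T₂ = T₁; V₂ = V₁·(P₁/P₂) = 2.754 L.

V₂ ≈ 2.75 L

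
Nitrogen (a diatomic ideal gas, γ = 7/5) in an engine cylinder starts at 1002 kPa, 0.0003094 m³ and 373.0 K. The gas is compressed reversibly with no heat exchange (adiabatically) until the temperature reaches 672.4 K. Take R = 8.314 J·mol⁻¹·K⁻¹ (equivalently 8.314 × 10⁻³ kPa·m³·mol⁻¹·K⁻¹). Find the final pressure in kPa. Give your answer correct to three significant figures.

Adiabatic (γ = 7/5), T V^(γ−1) and P V^γ constant: P₂ = P₁·(T₂/T₁)^(γ/(γ−1)) = 7881 kPa; V₂ = V₁·(T₁/T₂)^(1/(γ−1)) = 7.091e-05 m³.

P₂ ≈ 7.88e+03 kPa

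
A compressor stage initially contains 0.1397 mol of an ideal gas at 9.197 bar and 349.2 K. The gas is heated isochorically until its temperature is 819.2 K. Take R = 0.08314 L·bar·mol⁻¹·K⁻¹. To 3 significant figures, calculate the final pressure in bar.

P₂ ≈ 21.6 bar

From PV = nRT: V₁ = nRT₁/P₁ = 0.4410 L.
V constant ⇒ P ∝ T: V₂ = V₁; P₂ = P₁·(T₂/T₁) = 21.58 bar.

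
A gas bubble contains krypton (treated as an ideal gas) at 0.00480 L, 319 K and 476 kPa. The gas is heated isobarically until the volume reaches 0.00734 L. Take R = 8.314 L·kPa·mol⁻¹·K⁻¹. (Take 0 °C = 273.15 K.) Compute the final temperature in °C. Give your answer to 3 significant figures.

P constant ⇒ V ∝ T: P₂ = P₁; T₂ = T₁·(V₂/V₁) = 487.8 K.

T₂ ≈ 215 °C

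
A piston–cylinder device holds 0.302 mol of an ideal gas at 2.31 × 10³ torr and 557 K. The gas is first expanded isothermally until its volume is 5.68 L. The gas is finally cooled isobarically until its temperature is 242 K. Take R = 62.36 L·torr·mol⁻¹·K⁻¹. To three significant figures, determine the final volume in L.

V₃ ≈ 2.47 L

From PV = nRT: V₁ = nRT₁/P₁ = 4.541 L.
Isothermal, so P V is constant: T₂ = T₁; P₂ = P₁·(V₁/V₂) = 1847 torr.
P constant ⇒ V ∝ T: P₃ = P₂; V₃ = V₂·(T₃/T₂) = 2.468 L.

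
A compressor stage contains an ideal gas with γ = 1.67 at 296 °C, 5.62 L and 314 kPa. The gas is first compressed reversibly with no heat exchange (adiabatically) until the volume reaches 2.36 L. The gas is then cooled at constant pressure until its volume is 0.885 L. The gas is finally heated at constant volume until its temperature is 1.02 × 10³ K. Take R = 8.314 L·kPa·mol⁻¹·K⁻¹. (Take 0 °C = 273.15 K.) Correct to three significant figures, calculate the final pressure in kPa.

P₄ ≈ 3.57e+03 kPa

Convert: T₁ = 569.1 K.
Adiabatic (γ = 1.67), T V^(γ−1) and P V^γ constant: T₂ = T₁·(V₁/V₂)^(γ−1) = 1018 K; P₂ = P₁·(V₁/V₂)^γ = 1337 kPa.
Isobaric, so V/T is constant: P₃ = P₂; T₃ = T₂·(V₃/V₂) = 381.7 K.
V constant ⇒ P ∝ T: V₄ = V₃; P₄ = P₃·(T₄/T₃) = 3574 kPa.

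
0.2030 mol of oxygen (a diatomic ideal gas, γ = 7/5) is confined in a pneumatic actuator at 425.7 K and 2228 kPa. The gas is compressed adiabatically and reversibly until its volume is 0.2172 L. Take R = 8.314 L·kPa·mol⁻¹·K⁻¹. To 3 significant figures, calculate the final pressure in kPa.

From PV = nRT: V₁ = nRT₁/P₁ = 0.3225 L.
Reversible adiabatic, γ = 7/5: T₂ = T₁·(V₁/V₂)^(γ−1) = 498.6 K; P₂ = P₁·(V₁/V₂)^γ = 3874 kPa.

P₂ ≈ 3.87e+03 kPa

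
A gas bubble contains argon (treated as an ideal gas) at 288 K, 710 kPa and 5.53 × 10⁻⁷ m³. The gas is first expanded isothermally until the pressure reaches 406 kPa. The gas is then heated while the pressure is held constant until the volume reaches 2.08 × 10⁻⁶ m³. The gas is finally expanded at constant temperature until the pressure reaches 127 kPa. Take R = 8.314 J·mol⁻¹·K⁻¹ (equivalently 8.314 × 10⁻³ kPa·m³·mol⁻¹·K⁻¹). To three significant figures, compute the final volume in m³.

V₄ ≈ 6.65e-06 m³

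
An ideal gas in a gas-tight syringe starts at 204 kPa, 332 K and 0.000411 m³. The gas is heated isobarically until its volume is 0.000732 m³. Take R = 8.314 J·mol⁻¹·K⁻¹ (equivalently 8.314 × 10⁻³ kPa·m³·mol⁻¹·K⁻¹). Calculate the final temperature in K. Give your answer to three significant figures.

T₂ ≈ 591 K

Isobaric, so V/T is constant: P₂ = P₁; T₂ = T₁·(V₂/V₁) = 591.3 K.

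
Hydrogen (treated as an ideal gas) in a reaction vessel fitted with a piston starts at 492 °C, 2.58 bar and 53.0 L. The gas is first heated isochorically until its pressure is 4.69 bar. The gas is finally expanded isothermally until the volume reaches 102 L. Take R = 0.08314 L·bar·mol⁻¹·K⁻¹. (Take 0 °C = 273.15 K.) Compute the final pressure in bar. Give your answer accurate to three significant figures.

P₃ ≈ 2.44 bar

Convert: T₁ = 765.1 K.
V constant ⇒ P ∝ T: V₂ = V₁; T₂ = T₁·(P₂/P₁) = 1391 K.
T constant ⇒ Boyle's law P V = const: T₃ = T₂; P₃ = P₂·(V₂/V₃) = 2.437 bar.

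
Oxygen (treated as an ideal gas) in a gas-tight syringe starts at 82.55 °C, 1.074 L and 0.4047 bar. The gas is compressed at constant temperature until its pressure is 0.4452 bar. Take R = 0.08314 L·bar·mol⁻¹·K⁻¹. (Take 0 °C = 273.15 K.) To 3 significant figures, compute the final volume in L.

Convert: T₁ = 355.7 K.
Isothermal, so P V is constant: T₂ = T₁; V₂ = V₁·(P₁/P₂) = 0.9763 L.

V₂ ≈ 0.976 L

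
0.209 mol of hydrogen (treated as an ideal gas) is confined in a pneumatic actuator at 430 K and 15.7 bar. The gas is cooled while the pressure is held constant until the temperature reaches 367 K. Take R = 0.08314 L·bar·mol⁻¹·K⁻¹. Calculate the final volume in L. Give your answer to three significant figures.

V₂ ≈ 0.406 L

From PV = nRT: V₁ = nRT₁/P₁ = 0.4759 L.
P constant ⇒ V ∝ T: P₂ = P₁; V₂ = V₁·(T₂/T₁) = 0.4062 L.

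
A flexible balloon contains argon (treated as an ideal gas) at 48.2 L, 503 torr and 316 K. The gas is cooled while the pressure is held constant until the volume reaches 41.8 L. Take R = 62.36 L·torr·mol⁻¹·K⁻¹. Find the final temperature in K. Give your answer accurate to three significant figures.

T₂ ≈ 274 K

Isobaric, so V/T is constant: P₂ = P₁; T₂ = T₁·(V₂/V₁) = 274.0 K.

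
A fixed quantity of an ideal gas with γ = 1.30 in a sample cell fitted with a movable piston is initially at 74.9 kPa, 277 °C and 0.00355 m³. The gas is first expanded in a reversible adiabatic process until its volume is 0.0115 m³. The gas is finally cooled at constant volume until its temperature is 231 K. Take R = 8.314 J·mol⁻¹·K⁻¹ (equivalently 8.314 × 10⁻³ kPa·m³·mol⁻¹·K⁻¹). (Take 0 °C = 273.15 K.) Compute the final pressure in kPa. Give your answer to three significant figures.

Convert: T₁ = 550.1 K.
Adiabatic (γ = 1.30), T V^(γ−1) and P V^γ constant: T₂ = T₁·(V₁/V₂)^(γ−1) = 386.7 K; P₂ = P₁·(V₁/V₂)^γ = 16.25 kPa.
V constant ⇒ P ∝ T: V₃ = V₂; P₃ = P₂·(T₃/T₂) = 9.708 kPa.

P₃ ≈ 9.71 kPa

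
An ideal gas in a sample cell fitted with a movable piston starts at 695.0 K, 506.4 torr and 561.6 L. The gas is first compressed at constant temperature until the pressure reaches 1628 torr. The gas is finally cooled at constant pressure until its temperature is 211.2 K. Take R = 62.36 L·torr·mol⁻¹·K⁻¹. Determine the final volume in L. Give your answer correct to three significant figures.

V₃ ≈ 53.1 L

T constant ⇒ Boyle's law P V = const: T₂ = T₁; V₂ = V₁·(P₁/P₂) = 174.7 L.
P constant ⇒ V ∝ T: P₃ = P₂; V₃ = V₂·(T₃/T₂) = 53.09 L.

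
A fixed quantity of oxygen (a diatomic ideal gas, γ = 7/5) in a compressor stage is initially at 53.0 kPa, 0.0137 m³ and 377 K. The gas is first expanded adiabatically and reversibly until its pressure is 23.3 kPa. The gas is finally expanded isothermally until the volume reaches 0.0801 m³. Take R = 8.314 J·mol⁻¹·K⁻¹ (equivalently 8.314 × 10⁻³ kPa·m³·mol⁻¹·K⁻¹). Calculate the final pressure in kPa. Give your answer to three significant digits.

P₃ ≈ 7.17 kPa

Reversible adiabatic, γ = 7/5: T₂ = T₁·(P₂/P₁)^((γ−1)/γ) = 298.1 K; V₂ = V₁·(P₁/P₂)^(1/γ) = 0.02464 m³.
Isothermal, so P V is constant: T₃ = T₂; P₃ = P₂·(V₂/V₃) = 7.168 kPa.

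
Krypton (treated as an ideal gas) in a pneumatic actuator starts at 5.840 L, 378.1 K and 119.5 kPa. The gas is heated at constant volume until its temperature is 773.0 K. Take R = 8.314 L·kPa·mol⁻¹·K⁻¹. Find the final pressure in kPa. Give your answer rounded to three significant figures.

P₂ ≈ 244 kPa

V constant ⇒ P ∝ T: V₂ = V₁; P₂ = P₁·(T₂/T₁) = 244.3 kPa.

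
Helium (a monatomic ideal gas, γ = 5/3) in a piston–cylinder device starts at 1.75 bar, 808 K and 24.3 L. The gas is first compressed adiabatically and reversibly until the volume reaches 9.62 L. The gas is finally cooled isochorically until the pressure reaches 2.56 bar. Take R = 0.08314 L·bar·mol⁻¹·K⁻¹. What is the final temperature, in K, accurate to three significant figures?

Reversible adiabatic, γ = 5/3: T₂ = T₁·(V₁/V₂)^(γ−1) = 1499 K; P₂ = P₁·(V₁/V₂)^γ = 8.199 bar.
V constant ⇒ P ∝ T: V₃ = V₂; T₃ = T₂·(P₃/P₂) = 467.9 K.

T₃ ≈ 468 K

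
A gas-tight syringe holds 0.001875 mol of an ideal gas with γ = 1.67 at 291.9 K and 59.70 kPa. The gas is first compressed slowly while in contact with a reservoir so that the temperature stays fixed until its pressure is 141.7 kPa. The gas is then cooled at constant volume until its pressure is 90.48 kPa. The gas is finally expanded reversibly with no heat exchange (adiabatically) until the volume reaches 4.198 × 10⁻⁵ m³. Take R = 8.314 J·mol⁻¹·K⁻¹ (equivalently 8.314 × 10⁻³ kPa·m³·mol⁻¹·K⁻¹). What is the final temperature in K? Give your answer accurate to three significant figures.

From PV = nRT: V₁ = nRT₁/P₁ = 7.622e-05 m³.
Isothermal, so P V is constant: T₂ = T₁; V₂ = V₁·(P₁/P₂) = 3.211e-05 m³.
V constant ⇒ P ∝ T: V₃ = V₂; T₃ = T₂·(P₃/P₂) = 186.4 K.
Adiabatic (γ = 1.67), T V^(γ−1) and P V^γ constant: T₄ = T₃·(V₃/V₄)^(γ−1) = 155.8 K; P₄ = P₃·(V₃/V₄)^γ = 57.84 kPa.

T₄ ≈ 156 K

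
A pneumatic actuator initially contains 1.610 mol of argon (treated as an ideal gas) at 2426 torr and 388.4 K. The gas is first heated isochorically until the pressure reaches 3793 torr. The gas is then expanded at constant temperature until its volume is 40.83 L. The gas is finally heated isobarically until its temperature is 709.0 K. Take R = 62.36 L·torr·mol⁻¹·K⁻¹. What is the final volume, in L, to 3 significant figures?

V₄ ≈ 47.7 L

From PV = nRT: V₁ = nRT₁/P₁ = 16.07 L.
V constant ⇒ P ∝ T: V₂ = V₁; T₂ = T₁·(P₂/P₁) = 607.3 K.
Isothermal, so P V is constant: T₃ = T₂; P₃ = P₂·(V₂/V₃) = 1493 torr.
P constant ⇒ V ∝ T: P₄ = P₃; V₄ = V₃·(T₄/T₃) = 47.67 L.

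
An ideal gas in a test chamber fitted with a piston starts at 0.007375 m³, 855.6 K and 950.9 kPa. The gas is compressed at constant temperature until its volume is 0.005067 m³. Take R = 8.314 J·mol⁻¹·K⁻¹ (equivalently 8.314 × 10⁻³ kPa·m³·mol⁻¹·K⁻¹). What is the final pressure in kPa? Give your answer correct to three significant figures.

P₂ ≈ 1.38e+03 kPa

T constant ⇒ Boyle's law P V = const: T₂ = T₁; P₂ = P₁·(V₁/V₂) = 1384 kPa.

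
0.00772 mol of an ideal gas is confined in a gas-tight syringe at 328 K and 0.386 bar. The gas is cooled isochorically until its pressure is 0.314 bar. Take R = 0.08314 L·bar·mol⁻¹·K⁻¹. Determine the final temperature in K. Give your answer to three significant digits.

T₂ ≈ 267 K

From PV = nRT: V₁ = nRT₁/P₁ = 0.5454 L.
Isochoric, so P/T is constant: V₂ = V₁; T₂ = T₁·(P₂/P₁) = 266.8 K.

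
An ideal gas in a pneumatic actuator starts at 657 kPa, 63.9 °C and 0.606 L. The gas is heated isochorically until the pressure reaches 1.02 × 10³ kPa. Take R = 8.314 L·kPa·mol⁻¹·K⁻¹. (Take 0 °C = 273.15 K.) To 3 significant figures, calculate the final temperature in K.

T₂ ≈ 523 K

Convert: T₁ = 337.0 K.
Isochoric, so P/T is constant: V₂ = V₁; T₂ = T₁·(P₂/P₁) = 523.3 K.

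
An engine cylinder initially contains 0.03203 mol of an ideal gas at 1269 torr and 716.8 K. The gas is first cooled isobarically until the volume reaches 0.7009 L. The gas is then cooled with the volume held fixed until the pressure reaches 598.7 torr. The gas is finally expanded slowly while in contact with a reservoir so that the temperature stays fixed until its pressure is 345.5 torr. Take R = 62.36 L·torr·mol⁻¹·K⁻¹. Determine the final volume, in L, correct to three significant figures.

From PV = nRT: V₁ = nRT₁/P₁ = 1.128 L.
Isobaric, so V/T is constant: P₂ = P₁; T₂ = T₁·(V₂/V₁) = 445.3 K.
Isochoric, so P/T is constant: V₃ = V₂; T₃ = T₂·(P₃/P₂) = 210.1 K.
Isothermal, so P V is constant: T₄ = T₃; V₄ = V₃·(P₃/P₄) = 1.215 L.

V₄ ≈ 1.21 L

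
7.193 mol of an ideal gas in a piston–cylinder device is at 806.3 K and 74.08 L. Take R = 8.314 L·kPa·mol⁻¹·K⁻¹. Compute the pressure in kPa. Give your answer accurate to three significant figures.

P ≈ 651 kPa

PV = nRT ⇒ P = nRT/V = (7.193 × 8.314 × 806.3) / 74.08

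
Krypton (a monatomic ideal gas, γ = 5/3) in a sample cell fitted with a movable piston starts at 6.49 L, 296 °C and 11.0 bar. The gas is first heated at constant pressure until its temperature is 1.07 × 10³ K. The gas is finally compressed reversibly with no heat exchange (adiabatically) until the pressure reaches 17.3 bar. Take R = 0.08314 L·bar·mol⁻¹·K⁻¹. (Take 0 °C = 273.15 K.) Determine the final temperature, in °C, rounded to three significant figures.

T₃ ≈ 1.01e+03 °C

Convert: T₁ = 569.1 K.
P constant ⇒ V ∝ T: P₂ = P₁; V₂ = V₁·(T₂/T₁) = 12.20 L.
Reversible adiabatic, γ = 5/3: T₃ = T₂·(P₃/P₂)^((γ−1)/γ) = 1282 K; V₃ = V₂·(P₂/P₃)^(1/γ) = 9.298 L.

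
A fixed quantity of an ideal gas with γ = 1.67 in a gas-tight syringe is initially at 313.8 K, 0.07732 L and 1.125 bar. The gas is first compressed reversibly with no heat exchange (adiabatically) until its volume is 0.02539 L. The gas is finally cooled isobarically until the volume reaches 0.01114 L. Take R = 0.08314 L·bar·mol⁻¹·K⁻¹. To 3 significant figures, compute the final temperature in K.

Reversible adiabatic, γ = 1.67: T₂ = T₁·(V₁/V₂)^(γ−1) = 661.7 K; P₂ = P₁·(V₁/V₂)^γ = 7.225 bar.
Isobaric, so V/T is constant: P₃ = P₂; T₃ = T₂·(V₃/V₂) = 290.3 K.

T₃ ≈ 290 K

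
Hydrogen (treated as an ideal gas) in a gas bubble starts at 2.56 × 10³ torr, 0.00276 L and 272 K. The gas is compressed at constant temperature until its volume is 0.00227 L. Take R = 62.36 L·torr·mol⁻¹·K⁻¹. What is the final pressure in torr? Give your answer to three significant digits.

T constant ⇒ Boyle's law P V = const: T₂ = T₁; P₂ = P₁·(V₁/V₂) = 3113 torr.

P₂ ≈ 3.11e+03 torr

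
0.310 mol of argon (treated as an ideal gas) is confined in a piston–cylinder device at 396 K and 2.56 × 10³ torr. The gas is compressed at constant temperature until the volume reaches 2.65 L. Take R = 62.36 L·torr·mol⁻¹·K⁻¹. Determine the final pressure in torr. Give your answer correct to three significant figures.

From PV = nRT: V₁ = nRT₁/P₁ = 2.990 L.
Isothermal, so P V is constant: T₂ = T₁; P₂ = P₁·(V₁/V₂) = 2889 torr.

P₂ ≈ 2.89e+03 torr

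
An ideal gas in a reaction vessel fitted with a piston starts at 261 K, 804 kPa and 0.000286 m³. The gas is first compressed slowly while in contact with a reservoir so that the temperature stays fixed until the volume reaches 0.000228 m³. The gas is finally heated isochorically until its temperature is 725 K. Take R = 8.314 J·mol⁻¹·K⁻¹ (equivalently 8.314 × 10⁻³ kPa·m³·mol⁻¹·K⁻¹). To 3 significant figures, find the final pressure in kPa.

T constant ⇒ Boyle's law P V = const: T₂ = T₁; P₂ = P₁·(V₁/V₂) = 1009 kPa.
Isochoric, so P/T is constant: V₃ = V₂; P₃ = P₂·(T₃/T₂) = 2801 kPa.

P₃ ≈ 2.80e+03 kPa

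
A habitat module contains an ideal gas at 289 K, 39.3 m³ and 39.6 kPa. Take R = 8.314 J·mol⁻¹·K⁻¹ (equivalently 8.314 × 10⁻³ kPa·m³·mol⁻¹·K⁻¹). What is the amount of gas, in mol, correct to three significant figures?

PV = nRT ⇒ n = PV/(RT) = (39.6 × 39.3) / (8.314 × 10⁻³ × 289)

n ≈ 648 mol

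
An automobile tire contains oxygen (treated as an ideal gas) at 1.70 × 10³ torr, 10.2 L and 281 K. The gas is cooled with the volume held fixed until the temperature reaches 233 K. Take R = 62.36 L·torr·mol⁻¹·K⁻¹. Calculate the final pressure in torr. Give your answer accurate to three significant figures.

P₂ ≈ 1.41e+03 torr

V constant ⇒ P ∝ T: V₂ = V₁; P₂ = P₁·(T₂/T₁) = 1410 torr.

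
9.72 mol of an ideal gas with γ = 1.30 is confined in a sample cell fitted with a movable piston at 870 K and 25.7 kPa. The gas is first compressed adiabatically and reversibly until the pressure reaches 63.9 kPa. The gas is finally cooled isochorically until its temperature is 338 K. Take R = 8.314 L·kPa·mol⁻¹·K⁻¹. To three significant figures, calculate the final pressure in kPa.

P₃ ≈ 20.1 kPa

From PV = nRT: V₁ = nRT₁/P₁ = 2736 L.
Reversible adiabatic, γ = 1.30: T₂ = T₁·(P₂/P₁)^((γ−1)/γ) = 1074 K; V₂ = V₁·(P₁/P₂)^(1/γ) = 1358 L.
Isochoric, so P/T is constant: V₃ = V₂; P₃ = P₂·(T₃/T₂) = 20.12 kPa.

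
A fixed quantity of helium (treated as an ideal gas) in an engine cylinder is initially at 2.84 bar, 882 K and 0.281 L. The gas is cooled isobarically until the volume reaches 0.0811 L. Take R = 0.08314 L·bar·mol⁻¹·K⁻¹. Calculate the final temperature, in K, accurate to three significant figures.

P constant ⇒ V ∝ T: P₂ = P₁; T₂ = T₁·(V₂/V₁) = 254.6 K.

T₂ ≈ 255 K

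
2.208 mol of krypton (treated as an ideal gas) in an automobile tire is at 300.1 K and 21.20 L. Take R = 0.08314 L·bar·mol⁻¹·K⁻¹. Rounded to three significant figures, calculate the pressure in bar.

PV = nRT ⇒ P = nRT/V = (2.208 × 0.08314 × 300.1) / 21.20

P ≈ 2.60 bar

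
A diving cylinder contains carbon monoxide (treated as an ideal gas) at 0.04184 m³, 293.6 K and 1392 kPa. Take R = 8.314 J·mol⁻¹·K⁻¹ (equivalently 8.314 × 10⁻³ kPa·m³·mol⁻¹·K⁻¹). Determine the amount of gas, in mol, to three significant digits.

n ≈ 23.9 mol

PV = nRT ⇒ n = PV/(RT) = (1392 × 0.04184) / (8.314 × 10⁻³ × 293.6)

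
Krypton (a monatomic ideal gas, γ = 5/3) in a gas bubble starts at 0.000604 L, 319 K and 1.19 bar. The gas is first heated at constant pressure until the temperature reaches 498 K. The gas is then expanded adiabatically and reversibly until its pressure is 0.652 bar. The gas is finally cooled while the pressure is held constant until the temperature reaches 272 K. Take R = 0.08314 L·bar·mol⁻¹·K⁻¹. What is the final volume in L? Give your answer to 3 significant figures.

Isobaric, so V/T is constant: P₂ = P₁; V₂ = V₁·(T₂/T₁) = 0.0009429 L.
Reversible adiabatic, γ = 5/3: T₃ = T₂·(P₃/P₂)^((γ−1)/γ) = 391.5 K; V₃ = V₂·(P₂/P₃)^(1/γ) = 0.001353 L.
P constant ⇒ V ∝ T: P₄ = P₃; V₄ = V₃·(T₄/T₃) = 0.0009400 L.

V₄ ≈ 0.000940 L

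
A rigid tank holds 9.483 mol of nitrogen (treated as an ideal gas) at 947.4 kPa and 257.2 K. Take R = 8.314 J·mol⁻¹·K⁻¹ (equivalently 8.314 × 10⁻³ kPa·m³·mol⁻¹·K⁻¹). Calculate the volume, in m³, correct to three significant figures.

V ≈ 0.0214 m³

PV = nRT ⇒ V = nRT/P = (9.483 × 8.314 × 10⁻³ × 257.2) / 947.4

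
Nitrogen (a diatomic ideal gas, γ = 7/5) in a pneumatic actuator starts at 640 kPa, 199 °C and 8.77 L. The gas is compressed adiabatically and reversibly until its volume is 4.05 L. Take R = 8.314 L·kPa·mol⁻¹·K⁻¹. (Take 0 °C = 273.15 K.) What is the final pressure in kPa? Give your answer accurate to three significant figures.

Convert: T₁ = 472.1 K.
Adiabatic (γ = 7/5), T V^(γ−1) and P V^γ constant: T₂ = T₁·(V₁/V₂)^(γ−1) = 643.1 K; P₂ = P₁·(V₁/V₂)^γ = 1888 kPa.

P₂ ≈ 1.89e+03 kPa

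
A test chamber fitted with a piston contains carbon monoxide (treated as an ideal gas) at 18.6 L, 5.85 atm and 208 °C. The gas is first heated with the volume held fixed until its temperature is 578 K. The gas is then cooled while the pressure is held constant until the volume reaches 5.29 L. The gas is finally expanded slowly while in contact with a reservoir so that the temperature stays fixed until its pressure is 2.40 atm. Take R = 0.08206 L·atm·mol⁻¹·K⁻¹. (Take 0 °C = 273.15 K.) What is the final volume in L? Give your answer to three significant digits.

Convert: T₁ = 481.1 K.
Isochoric, so P/T is constant: V₂ = V₁; P₂ = P₁·(T₂/T₁) = 7.028 atm.
P constant ⇒ V ∝ T: P₃ = P₂; T₃ = T₂·(V₃/V₂) = 164.4 K.
Isothermal, so P V is constant: T₄ = T₃; V₄ = V₃·(P₃/P₄) = 15.49 L.

V₄ ≈ 15.5 L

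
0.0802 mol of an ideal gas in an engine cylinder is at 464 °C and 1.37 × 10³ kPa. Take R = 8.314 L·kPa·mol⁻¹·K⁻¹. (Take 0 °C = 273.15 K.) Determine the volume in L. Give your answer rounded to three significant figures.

V ≈ 0.359 L

Convert: T = 737.15 K.
PV = nRT ⇒ V = nRT/P = (0.0802 × 8.314 × 737.15) / 1.37e+03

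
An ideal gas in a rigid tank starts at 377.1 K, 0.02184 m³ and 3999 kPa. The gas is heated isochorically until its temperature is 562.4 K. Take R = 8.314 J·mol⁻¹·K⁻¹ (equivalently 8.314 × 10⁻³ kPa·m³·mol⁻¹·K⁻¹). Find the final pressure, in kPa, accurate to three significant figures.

V constant ⇒ P ∝ T: V₂ = V₁; P₂ = P₁·(T₂/T₁) = 5964 kPa.

P₂ ≈ 5.96e+03 kPa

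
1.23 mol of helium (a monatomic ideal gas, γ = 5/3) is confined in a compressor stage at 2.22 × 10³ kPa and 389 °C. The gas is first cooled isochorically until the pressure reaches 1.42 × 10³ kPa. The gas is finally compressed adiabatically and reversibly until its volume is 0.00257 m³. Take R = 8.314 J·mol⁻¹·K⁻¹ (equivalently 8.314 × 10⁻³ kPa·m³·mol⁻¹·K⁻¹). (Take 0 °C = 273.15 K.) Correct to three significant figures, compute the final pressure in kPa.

Convert: T₁ = 662.1 K.
From PV = nRT: V₁ = nRT₁/P₁ = 0.003050 m³.
V constant ⇒ P ∝ T: V₂ = V₁; T₂ = T₁·(P₂/P₁) = 423.5 K.
Reversible adiabatic, γ = 5/3: T₃ = T₂·(V₂/V₃)^(γ−1) = 474.8 K; P₃ = P₂·(V₂/V₃)^γ = 1889 kPa.

P₃ ≈ 1.89e+03 kPa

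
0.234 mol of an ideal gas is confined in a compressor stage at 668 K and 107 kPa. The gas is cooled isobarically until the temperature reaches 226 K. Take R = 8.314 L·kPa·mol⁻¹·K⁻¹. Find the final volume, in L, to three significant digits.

V₂ ≈ 4.11 L

From PV = nRT: V₁ = nRT₁/P₁ = 12.15 L.
Isobaric, so V/T is constant: P₂ = P₁; V₂ = V₁·(T₂/T₁) = 4.109 L.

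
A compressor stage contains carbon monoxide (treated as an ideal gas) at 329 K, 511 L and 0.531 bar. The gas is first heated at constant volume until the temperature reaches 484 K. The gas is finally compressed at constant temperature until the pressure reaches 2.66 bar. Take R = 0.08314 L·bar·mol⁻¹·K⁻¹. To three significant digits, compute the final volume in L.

Isochoric, so P/T is constant: V₂ = V₁; P₂ = P₁·(T₂/T₁) = 0.7812 bar.
Isothermal, so P V is constant: T₃ = T₂; V₃ = V₂·(P₂/P₃) = 150.1 L.

V₃ ≈ 150 L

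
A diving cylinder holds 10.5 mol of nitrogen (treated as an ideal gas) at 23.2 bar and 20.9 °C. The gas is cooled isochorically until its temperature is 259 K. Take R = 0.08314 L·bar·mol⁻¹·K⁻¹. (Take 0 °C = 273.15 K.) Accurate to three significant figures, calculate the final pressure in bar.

P₂ ≈ 20.4 bar

Convert: T₁ = 294.0 K.
From PV = nRT: V₁ = nRT₁/P₁ = 11.06 L.
Isochoric, so P/T is constant: V₂ = V₁; P₂ = P₁·(T₂/T₁) = 20.43 bar.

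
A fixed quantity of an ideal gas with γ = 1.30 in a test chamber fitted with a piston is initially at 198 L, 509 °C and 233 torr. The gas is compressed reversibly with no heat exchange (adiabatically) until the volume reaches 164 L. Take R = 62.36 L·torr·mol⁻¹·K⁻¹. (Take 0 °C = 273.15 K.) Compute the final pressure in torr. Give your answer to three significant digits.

Convert: T₁ = 782.1 K.
Adiabatic (γ = 1.30), T V^(γ−1) and P V^γ constant: T₂ = T₁·(V₁/V₂)^(γ−1) = 827.6 K; P₂ = P₁·(V₁/V₂)^γ = 297.7 torr.

P₂ ≈ 298 torr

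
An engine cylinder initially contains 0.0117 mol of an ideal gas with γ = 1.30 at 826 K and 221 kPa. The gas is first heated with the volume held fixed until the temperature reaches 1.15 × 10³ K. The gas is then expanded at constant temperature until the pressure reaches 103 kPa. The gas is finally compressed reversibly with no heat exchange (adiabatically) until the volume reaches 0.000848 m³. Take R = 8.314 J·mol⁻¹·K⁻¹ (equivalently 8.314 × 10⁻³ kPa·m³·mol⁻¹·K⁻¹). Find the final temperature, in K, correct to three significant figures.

T₄ ≈ 1.24e+03 K

From PV = nRT: V₁ = nRT₁/P₁ = 0.0003636 m³.
V constant ⇒ P ∝ T: V₂ = V₁; P₂ = P₁·(T₂/T₁) = 307.7 kPa.
Isothermal, so P V is constant: T₃ = T₂; V₃ = V₂·(P₂/P₃) = 0.001086 m³.
Adiabatic (γ = 1.30), T V^(γ−1) and P V^γ constant: T₄ = T₃·(V₃/V₄)^(γ−1) = 1239 K; P₄ = P₃·(V₃/V₄)^γ = 142.1 kPa.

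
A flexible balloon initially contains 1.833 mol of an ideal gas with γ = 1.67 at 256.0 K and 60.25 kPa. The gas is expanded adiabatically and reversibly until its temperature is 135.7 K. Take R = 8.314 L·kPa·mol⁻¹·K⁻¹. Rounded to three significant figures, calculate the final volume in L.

V₂ ≈ 167 L

From PV = nRT: V₁ = nRT₁/P₁ = 64.75 L.
Reversible adiabatic, γ = 1.67: P₂ = P₁·(T₂/T₁)^(γ/(γ−1)) = 12.38 kPa; V₂ = V₁·(T₁/T₂)^(1/(γ−1)) = 167.0 L.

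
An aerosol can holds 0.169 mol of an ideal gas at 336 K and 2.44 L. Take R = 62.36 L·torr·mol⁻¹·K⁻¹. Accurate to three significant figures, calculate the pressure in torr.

P ≈ 1.45e+03 torr

PV = nRT ⇒ P = nRT/V = (0.169 × 62.36 × 336) / 2.44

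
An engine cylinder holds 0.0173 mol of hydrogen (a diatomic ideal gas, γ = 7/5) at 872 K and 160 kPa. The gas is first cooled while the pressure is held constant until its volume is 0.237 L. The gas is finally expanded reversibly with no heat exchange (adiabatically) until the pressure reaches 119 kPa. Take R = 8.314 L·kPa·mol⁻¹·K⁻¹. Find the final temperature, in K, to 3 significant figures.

From PV = nRT: V₁ = nRT₁/P₁ = 0.7839 L.
P constant ⇒ V ∝ T: P₂ = P₁; T₂ = T₁·(V₂/V₁) = 263.6 K.
Adiabatic (γ = 7/5), T V^(γ−1) and P V^γ constant: T₃ = T₂·(P₃/P₂)^((γ−1)/γ) = 242.3 K; V₃ = V₂·(P₂/P₃)^(1/γ) = 0.2928 L.

T₃ ≈ 242 K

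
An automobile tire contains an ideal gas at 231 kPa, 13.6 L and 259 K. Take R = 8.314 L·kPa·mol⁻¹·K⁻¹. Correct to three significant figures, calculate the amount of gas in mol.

n ≈ 1.46 mol

PV = nRT ⇒ n = PV/(RT) = (231 × 13.6) / (8.314 × 259)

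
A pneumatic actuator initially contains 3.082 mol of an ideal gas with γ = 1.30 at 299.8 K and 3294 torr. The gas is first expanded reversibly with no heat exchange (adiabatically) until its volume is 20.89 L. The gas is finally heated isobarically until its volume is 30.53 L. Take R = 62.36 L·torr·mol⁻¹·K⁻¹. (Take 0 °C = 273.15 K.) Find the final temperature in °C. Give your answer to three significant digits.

From PV = nRT: V₁ = nRT₁/P₁ = 17.49 L.
Adiabatic (γ = 1.30), T V^(γ−1) and P V^γ constant: T₂ = T₁·(V₁/V₂)^(γ−1) = 284.3 K; P₂ = P₁·(V₁/V₂)^γ = 2615 torr.
Isobaric, so V/T is constant: P₃ = P₂; T₃ = T₂·(V₃/V₂) = 415.4 K.

T₃ ≈ 142 °C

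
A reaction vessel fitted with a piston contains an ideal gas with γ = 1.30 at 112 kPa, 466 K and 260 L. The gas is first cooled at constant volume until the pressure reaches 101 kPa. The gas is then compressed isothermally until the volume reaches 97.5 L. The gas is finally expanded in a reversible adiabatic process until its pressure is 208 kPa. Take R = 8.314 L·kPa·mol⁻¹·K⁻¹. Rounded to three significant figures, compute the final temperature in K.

T₄ ≈ 396 K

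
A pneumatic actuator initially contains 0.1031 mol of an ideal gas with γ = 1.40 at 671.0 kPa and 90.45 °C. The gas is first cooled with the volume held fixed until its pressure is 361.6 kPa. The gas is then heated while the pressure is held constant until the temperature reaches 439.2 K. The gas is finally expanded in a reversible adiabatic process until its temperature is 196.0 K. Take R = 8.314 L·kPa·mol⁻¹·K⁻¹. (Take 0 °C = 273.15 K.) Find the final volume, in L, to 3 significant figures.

Convert: T₁ = 363.6 K.
From PV = nRT: V₁ = nRT₁/P₁ = 0.4645 L.
V constant ⇒ P ∝ T: V₂ = V₁; T₂ = T₁·(P₂/P₁) = 195.9 K.
P constant ⇒ V ∝ T: P₃ = P₂; V₃ = V₂·(T₃/T₂) = 1.041 L.
Adiabatic (γ = 1.40), T V^(γ−1) and P V^γ constant: P₄ = P₃·(T₄/T₃)^(γ/(γ−1)) = 21.47 kPa; V₄ = V₃·(T₃/T₄)^(1/(γ−1)) = 7.826 L.

V₄ ≈ 7.83 L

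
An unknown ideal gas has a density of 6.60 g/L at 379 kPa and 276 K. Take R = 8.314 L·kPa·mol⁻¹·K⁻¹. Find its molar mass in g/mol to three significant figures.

ρ = PM/(RT) ⇒ M = ρRT/P = (6.60 × 8.314 × 276.0) / 379

M ≈ 40.0 g/mol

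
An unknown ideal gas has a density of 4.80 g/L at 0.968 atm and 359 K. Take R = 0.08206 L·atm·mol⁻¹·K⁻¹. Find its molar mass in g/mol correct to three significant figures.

M ≈ 146 g/mol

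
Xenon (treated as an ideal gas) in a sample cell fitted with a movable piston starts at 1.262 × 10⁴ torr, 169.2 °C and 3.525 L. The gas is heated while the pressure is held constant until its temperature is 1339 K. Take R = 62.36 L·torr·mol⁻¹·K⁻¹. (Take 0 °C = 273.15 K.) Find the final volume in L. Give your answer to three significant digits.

Convert: T₁ = 442.3 K.
P constant ⇒ V ∝ T: P₂ = P₁; V₂ = V₁·(T₂/T₁) = 10.67 L.

V₂ ≈ 10.7 L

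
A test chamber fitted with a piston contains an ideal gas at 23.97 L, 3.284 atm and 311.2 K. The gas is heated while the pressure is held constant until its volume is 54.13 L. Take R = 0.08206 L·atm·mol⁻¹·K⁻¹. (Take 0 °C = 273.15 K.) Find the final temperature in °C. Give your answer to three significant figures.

T₂ ≈ 430 °C

Isobaric, so V/T is constant: P₂ = P₁; T₂ = T₁·(V₂/V₁) = 702.8 K.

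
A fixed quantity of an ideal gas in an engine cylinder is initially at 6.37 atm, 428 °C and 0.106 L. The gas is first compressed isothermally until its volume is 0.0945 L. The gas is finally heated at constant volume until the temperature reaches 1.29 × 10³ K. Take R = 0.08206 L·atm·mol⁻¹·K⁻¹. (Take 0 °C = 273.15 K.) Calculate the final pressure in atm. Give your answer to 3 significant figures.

Convert: T₁ = 701.1 K.
T constant ⇒ Boyle's law P V = const: T₂ = T₁; P₂ = P₁·(V₁/V₂) = 7.145 atm.
V constant ⇒ P ∝ T: V₃ = V₂; P₃ = P₂·(T₃/T₂) = 13.15 atm.

P₃ ≈ 13.1 atm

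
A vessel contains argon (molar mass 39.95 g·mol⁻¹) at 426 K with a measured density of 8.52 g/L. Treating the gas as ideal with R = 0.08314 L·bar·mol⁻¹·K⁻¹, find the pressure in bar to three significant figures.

ρ = PM/(RT) ⇒ P = ρRT/M = (8.52 × 0.08314 × 426.0) / 39.95

P ≈ 7.55 bar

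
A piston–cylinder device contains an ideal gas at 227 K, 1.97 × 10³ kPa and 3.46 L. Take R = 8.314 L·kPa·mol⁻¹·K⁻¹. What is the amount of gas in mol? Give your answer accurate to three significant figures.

n ≈ 3.61 mol

PV = nRT ⇒ n = PV/(RT) = (1.97e+03 × 3.46) / (8.314 × 227)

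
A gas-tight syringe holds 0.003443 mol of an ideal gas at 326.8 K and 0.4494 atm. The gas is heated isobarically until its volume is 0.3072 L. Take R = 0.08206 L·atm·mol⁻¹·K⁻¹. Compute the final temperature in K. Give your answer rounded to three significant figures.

From PV = nRT: V₁ = nRT₁/P₁ = 0.2055 L.
P constant ⇒ V ∝ T: P₂ = P₁; T₂ = T₁·(V₂/V₁) = 488.6 K.

T₂ ≈ 489 K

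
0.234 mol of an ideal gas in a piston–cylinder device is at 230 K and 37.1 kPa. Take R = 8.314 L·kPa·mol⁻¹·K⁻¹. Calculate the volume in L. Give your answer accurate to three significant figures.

V ≈ 12.1 L

PV = nRT ⇒ V = nRT/P = (0.234 × 8.314 × 230) / 37.1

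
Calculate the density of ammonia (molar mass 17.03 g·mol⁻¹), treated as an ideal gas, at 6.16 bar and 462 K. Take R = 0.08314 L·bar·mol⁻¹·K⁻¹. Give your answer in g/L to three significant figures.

ρ ≈ 2.73 g/L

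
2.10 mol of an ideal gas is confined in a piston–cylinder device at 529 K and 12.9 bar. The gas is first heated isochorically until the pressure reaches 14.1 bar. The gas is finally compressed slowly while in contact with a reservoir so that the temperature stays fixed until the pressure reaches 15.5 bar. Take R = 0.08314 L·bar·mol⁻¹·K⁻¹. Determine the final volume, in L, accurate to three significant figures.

From PV = nRT: V₁ = nRT₁/P₁ = 7.160 L.
Isochoric, so P/T is constant: V₂ = V₁; T₂ = T₁·(P₂/P₁) = 578.2 K.
Isothermal, so P V is constant: T₃ = T₂; V₃ = V₂·(P₂/P₃) = 6.513 L.

V₃ ≈ 6.51 L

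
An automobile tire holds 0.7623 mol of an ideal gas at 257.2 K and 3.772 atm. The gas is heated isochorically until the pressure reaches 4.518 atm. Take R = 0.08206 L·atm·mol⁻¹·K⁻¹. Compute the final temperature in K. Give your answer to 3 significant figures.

T₂ ≈ 308 K

From PV = nRT: V₁ = nRT₁/P₁ = 4.265 L.
Isochoric, so P/T is constant: V₂ = V₁; T₂ = T₁·(P₂/P₁) = 308.1 K.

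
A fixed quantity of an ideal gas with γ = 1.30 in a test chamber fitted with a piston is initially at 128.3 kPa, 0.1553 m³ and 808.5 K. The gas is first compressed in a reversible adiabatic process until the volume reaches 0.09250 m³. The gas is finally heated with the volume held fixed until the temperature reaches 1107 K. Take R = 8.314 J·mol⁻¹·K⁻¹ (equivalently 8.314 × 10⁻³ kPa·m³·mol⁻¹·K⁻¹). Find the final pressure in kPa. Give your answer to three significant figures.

P₃ ≈ 295 kPa

Adiabatic (γ = 1.30), T V^(γ−1) and P V^γ constant: T₂ = T₁·(V₁/V₂)^(γ−1) = 944.5 K; P₂ = P₁·(V₁/V₂)^γ = 251.6 kPa.
Isochoric, so P/T is constant: V₃ = V₂; P₃ = P₂·(T₃/T₂) = 294.9 kPa.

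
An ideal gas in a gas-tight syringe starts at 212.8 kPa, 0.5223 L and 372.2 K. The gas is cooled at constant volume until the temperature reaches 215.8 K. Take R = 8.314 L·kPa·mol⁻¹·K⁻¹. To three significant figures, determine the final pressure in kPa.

V constant ⇒ P ∝ T: V₂ = V₁; P₂ = P₁·(T₂/T₁) = 123.4 kPa.

P₂ ≈ 123 kPa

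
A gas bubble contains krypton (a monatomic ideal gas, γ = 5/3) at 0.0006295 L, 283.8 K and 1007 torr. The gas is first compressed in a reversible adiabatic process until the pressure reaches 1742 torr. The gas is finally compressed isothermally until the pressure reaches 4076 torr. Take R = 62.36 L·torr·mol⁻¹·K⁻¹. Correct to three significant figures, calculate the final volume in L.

V₃ ≈ 0.000194 L

Adiabatic (γ = 5/3), T V^(γ−1) and P V^γ constant: T₂ = T₁·(P₂/P₁)^((γ−1)/γ) = 353.4 K; V₂ = V₁·(P₁/P₂)^(1/γ) = 0.0004531 L.
T constant ⇒ Boyle's law P V = const: T₃ = T₂; V₃ = V₂·(P₂/P₃) = 0.0001936 L.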